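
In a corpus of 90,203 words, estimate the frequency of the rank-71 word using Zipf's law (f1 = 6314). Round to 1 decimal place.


Zipf's law: f(r) = f(1) / r
f(1) = 6314
f(71) = 6314 / 71
= 88.9 occurrences


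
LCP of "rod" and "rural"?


Word 1: "rod"
Word 2: "rural"
Comparing from start:
  Pos 0: 'r' == 'r'
  Pos 1: 'o' != 'u' (stop)
LCP = "r" (length 1)


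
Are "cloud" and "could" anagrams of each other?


Word 1: "cloud" → sorted: cdlou
Word 2: "could" → sorted: cdlou
Same letters? cdlou == cdlou
Anagram = Yes


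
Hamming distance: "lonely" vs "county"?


Comparing character by character (same length = 6):
  Pos 0: 'l' vs 'c' !=
  Pos 1: 'o' vs 'o' =
  Pos 2: 'n' vs 'u' !=
  Pos 3: 'e' vs 'n' !=
  Pos 4: 'l' vs 't' !=
  Pos 5: 'y' vs 'y' =
Hamming distance = 4


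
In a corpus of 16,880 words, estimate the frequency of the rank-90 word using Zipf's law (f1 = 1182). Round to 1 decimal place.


Zipf's law: f(r) = f(1) / r
f(1) = 1182
f(90) = 1182 / 90
= 13.1 occurrences


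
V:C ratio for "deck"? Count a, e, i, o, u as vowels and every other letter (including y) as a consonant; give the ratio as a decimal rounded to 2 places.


Word: "deck"
Vowels (a,e,i,o,u): 1
Consonants: 3
Ratio = 1/3
= 0.33


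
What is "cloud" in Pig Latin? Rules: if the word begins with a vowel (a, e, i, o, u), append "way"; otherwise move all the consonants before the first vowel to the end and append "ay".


Word: "cloud"
Starts with consonant(s) → move to end, add 'ay'
Consonant cluster: "cl"
Pig Latin = "oudclay"


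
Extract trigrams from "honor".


Word: "honor" (length 5)
Number of trigrams = 5 - 3 + 1 = 3
  Position 0: "hon"
  Position 1: "ono"
  Position 2: "nor"
Trigrams = "hon", "ono", "nor"


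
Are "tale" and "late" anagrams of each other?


Word 1: "tale" → sorted: aelt
Word 2: "late" → sorted: aelt
Same letters? aelt == aelt
Anagram = Yes


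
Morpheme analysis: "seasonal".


Word: "seasonal"
Morphemes: season / -al
Each morpheme carries meaning
= 2 morphemes


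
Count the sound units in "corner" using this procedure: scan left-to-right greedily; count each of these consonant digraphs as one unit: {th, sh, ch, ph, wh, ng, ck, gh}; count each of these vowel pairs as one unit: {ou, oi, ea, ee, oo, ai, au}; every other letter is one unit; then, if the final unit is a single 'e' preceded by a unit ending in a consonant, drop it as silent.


Word: "corner" (6 letters)
Left-to-right scan:
  [1] 'c' (letter)
  [2] 'o' (letter)
  [3] 'r' (letter)
  [4] 'n' (letter)
  [5] 'e' (letter)
  [6] 'r' (letter)
Units from scan: 6
Sound units = 6 units


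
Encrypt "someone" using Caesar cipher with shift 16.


Word: "someone"
Shift: 16
Each letter → (letter + shift) mod 26:
  's' (18) + 16 = 8 → 'i'
  'o' (14) + 16 = 4 → 'e'
  'm' (12) + 16 = 2 → 'c'
  'e' (4) + 16 = 20 → 'u'
  'o' (14) + 16 = 4 → 'e'
  'n' (13) + 16 = 3 → 'd'
  'e' (4) + 16 = 20 → 'u'
Result = "iecuedu"


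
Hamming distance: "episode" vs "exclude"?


Comparing character by character (same length = 7):
  Pos 0: 'e' vs 'e' =
  Pos 1: 'p' vs 'x' !=
  Pos 2: 'i' vs 'c' !=
  Pos 3: 's' vs 'l' !=
  Pos 4: 'o' vs 'u' !=
  Pos 5: 'd' vs 'd' =
  Pos 6: 'e' vs 'e' =
Hamming distance = 4


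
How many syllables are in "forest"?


Word: "forest"
Syllable breakdown: for · est
Counting: 2 parts
= 2 syllables


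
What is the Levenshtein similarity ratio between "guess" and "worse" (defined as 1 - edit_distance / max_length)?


Word 1: "guess" (length 5)
Word 2: "worse" (length 5)
One optimal edit sequence:
  1. substitute 'g' -> 'w'  (+1)
  2. substitute 'u' -> 'o'  (+1)
  3. substitute 'e' -> 'r'  (+1)
  4. keep 's'
  5. substitute 's' -> 'e'  (+1)
Edit distance = 4
Max length = max(5, 5) = 5
Similarity = 1 - 4/5
= 0.2000


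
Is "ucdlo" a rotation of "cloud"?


Word: "cloud", Candidate: "ucdlo"
Method: check if candidate is substring of word+word
"cloudcloud" contains "ucdlo"? No
Is rotation = No


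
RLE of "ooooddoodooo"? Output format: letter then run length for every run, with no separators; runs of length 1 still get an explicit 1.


String: "ooooddoodooo"
Scanning for consecutive runs:
  'o' x 4
  'd' x 2
  'o' x 2
  'd' x 1
  'o' x 3
RLE = "o4d2o2d1o3"


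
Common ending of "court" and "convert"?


Word 1: "court"
Word 2: "convert"
Comparing from end:
  Pos -1: 't' == 't'
  Pos -2: 'r' == 'r'
  Pos -3: 'u' != 'e' (stop)
LCS = "rt" (length 2)


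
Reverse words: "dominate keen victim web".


Original: "dominate keen victim web"
Words (1..n): dominate | keen | victim | web
Reversed (n..1): web | victim | keen | dominate
Result = "web victim keen dominate"


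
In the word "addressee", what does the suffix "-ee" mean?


Suffix: -ee
Example: addressee = address + -ee
Meaning = one who receives


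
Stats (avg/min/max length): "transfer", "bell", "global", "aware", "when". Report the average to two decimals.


Lengths: "transfer"=8, "bell"=4, "global"=6, "aware"=5, "when"=4
Sum = 27, Count = 5
Average = 27/5 = 5.40
= avg=5.40, min=4, max=8


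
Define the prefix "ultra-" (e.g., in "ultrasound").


Prefix: ultra-
Example: ultrasound (ultra- + sound)
Meaning = beyond


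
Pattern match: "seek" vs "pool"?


Pattern of "seek": [0, 1, 1, 2]
Pattern of "pool": [0, 1, 1, 2]
Patterns match
Same pattern = Yes


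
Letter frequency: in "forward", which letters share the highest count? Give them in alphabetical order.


Word: "forward"
Letter counts:
  'a': 1
  'd': 1
  'f': 1
  'o': 1
  'r': 2
  'w': 1
Maximum count = 2
Most frequent = 'r' (2 times each)


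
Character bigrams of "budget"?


Word: "budget" (length 6)
Number of bigrams = 6 - 2 + 1 = 5
  Position 0: "bu"
  Position 1: "ud"
  Position 2: "dg"
  Position 3: "ge"
  Position 4: "et"
Bigrams = "bu", "ud", "dg", "ge", "et"


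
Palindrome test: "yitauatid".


Word: "yitauatid"
Reversed: "ditauatiy"
Forward == Backward? yitauatid != ditauatiy
Palindrome = No


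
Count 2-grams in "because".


Word: "because" (length 7)
Number of 2-grams = length - 2 + 1 = 7 - 2 + 1
= 6


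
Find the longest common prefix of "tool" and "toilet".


Word 1: "tool"
Word 2: "toilet"
Comparing from start:
  Pos 0: 't' == 't'
  Pos 1: 'o' == 'o'
  Pos 2: 'o' != 'i' (stop)
LCP = "to" (length 2)


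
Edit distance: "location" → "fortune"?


Word 1: "location" (length 8)
Word 2: "fortune" (length 7)
One optimal edit sequence (insert/delete/substitute each cost 1):
  1. substitute 'l' -> 'f'  (+1)
  2. keep 'o'
  3. delete 'c'  (+1)
  4. substitute 'a' -> 'r'  (+1)
  5. keep 't'
  6. substitute 'i' -> 'u'  (+1)
  7. substitute 'o' -> 'n'  (+1)
  8. substitute 'n' -> 'e'  (+1)
Total edit operations: 6
Edit distance = 6


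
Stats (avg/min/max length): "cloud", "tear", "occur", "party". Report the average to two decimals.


Lengths: "cloud"=5, "tear"=4, "occur"=5, "party"=5
Sum = 19, Count = 4
Average = 19/4 = 4.75
= avg=4.75, min=4, max=5


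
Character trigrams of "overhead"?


Word: "overhead" (length 8)
Number of trigrams = 8 - 3 + 1 = 6
  Position 0: "ove"
  Position 1: "ver"
  Position 2: "erh"
  Position 3: "rhe"
  Position 4: "hea"
  Position 5: "ead"
Trigrams = "ove", "ver", "erh", "rhe", "hea", "ead"


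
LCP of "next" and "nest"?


Word 1: "next"
Word 2: "nest"
Comparing from start:
  Pos 0: 'n' == 'n'
  Pos 1: 'e' == 'e'
  Pos 2: 'x' != 's' (stop)
LCP = "ne" (length 2)


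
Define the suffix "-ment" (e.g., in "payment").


Suffix: -ment
Example: payment = pay + -ment
Meaning = result of action


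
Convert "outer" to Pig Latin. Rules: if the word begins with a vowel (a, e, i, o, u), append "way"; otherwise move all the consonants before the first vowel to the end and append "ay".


Word: "outer"
Starts with vowel → add 'way'
Pig Latin = "outerway"


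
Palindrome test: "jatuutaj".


Word: "jatuutaj"
Reversed: "jatuutaj"
Forward == Backward? jatuutaj == jatuutaj
Palindrome = Yes


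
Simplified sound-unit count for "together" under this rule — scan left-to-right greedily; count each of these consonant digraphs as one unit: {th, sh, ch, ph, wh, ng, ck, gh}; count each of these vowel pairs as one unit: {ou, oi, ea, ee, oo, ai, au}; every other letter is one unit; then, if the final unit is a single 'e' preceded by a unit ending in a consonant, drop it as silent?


Word: "together" (8 letters)
Left-to-right scan:
  [1] 't' (letter)
  [2] 'o' (letter)
  [3] 'g' (letter)
  [4] 'e' (letter)
  [5] 'th' (digraph)
  [6] 'e' (letter)
  [7] 'r' (letter)
Units from scan: 7
Sound units = 7 units


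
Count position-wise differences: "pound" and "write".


Comparing character by character (same length = 5):
  Pos 0: 'p' vs 'w' !=
  Pos 1: 'o' vs 'r' !=
  Pos 2: 'u' vs 'i' !=
  Pos 3: 'n' vs 't' !=
  Pos 4: 'd' vs 'e' !=
Hamming distance = 5


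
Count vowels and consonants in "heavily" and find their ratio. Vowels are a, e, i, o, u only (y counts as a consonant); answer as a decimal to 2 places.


Word: "heavily"
Vowels (a,e,i,o,u): 3
Consonants: 4
Ratio = 3/4
= 0.75


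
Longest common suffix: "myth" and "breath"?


Word 1: "myth"
Word 2: "breath"
Comparing from end:
  Pos -1: 'h' == 'h'
  Pos -2: 't' == 't'
  Pos -3: 'y' != 'a' (stop)
LCS = "th" (length 2)


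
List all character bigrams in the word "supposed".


Word: "supposed" (length 8)
Number of bigrams = 8 - 2 + 1 = 7
  Position 0: "su"
  Position 1: "up"
  Position 2: "pp"
  Position 3: "po"
  Position 4: "os"
  Position 5: "se"
  Position 6: "ed"
Bigrams = "su", "up", "pp", "po", "os", "se", "ed"


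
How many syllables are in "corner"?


Word: "corner"
Syllable breakdown: cor · ner
Counting: 2 parts
= 2 syllables


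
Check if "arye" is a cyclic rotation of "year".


Word: "year", Candidate: "arye"
Method: check if candidate is substring of word+word
"yearyear" contains "arye"? Yes
Is rotation = Yes


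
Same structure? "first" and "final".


Pattern of "first": [0, 1, 2, 3, 4]
Pattern of "final": [0, 1, 2, 3, 4]
Patterns match
Same pattern = Yes


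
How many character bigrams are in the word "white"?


Word: "white" (length 5)
Number of 2-grams = length - 2 + 1 = 5 - 2 + 1
= 4


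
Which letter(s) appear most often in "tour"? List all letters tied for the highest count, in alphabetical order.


Word: "tour"
Letter counts:
  'o': 1
  'r': 1
  't': 1
  'u': 1
Maximum count = 1
Most frequent = 'o', 'r', 't', 'u' (1 time each)


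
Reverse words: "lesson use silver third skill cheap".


Original: "lesson use silver third skill cheap"
Words (1..n): lesson | use | silver | third | skill | cheap
Reversed (n..1): cheap | skill | third | silver | use | lesson
Result = "cheap skill third silver use lesson"


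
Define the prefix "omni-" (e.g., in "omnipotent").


Prefix: omni-
Example: omnipotent (omni- + potent)
Meaning = all


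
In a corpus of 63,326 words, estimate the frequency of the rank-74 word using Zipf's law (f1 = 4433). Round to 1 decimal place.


Zipf's law: f(r) = f(1) / r
f(1) = 4433
f(74) = 4433 / 74
= 59.9 occurrences


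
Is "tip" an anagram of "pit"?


Word 1: "pit" → sorted: ipt
Word 2: "tip" → sorted: ipt
Same letters? ipt == ipt
Anagram = Yes


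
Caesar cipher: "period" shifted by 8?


Word: "period"
Shift: 8
Each letter → (letter + shift) mod 26:
  'p' (15) + 8 = 23 → 'x'
  'e' (4) + 8 = 12 → 'm'
  'r' (17) + 8 = 25 → 'z'
  'i' (8) + 8 = 16 → 'q'
  'o' (14) + 8 = 22 → 'w'
  'd' (3) + 8 = 11 → 'l'
Result = "xmzqwl"


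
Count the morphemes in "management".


Word: "management"
Morphemes: manage | -ment
Each morpheme carries meaning
= 2 morphemes


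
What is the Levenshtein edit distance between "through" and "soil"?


Word 1: "through" (length 7)
Word 2: "soil" (length 4)
One optimal edit sequence (insert/delete/substitute each cost 1):
  1. delete 't'  (+1)
  2. delete 'h'  (+1)
  3. substitute 'r' -> 's'  (+1)
  4. keep 'o'
  5. delete 'u'  (+1)
  6. substitute 'g' -> 'i'  (+1)
  7. substitute 'h' -> 'l'  (+1)
Total edit operations: 6
Edit distance = 6


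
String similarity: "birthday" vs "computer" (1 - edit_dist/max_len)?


Word 1: "birthday" (length 8)
Word 2: "computer" (length 8)
One optimal edit sequence:
  1. substitute 'b' -> 'c'  (+1)
  2. substitute 'i' -> 'o'  (+1)
  3. substitute 'r' -> 'm'  (+1)
  4. substitute 't' -> 'p'  (+1)
  5. substitute 'h' -> 'u'  (+1)
  6. substitute 'd' -> 't'  (+1)
  7. substitute 'a' -> 'e'  (+1)
  8. substitute 'y' -> 'r'  (+1)
Edit distance = 8
Max length = max(8, 8) = 8
Similarity = 1 - 8/8
= 0.0000


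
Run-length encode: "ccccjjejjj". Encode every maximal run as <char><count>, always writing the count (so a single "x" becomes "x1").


String: "ccccjjejjj"
Scanning for consecutive runs:
  'c' x 4
  'j' x 2
  'e' x 1
  'j' x 3
RLE = "c4j2e1j3"


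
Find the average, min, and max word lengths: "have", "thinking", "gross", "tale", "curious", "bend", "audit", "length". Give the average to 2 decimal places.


Lengths: "have"=4, "thinking"=8, "gross"=5, "tale"=4, "curious"=7, "bend"=4, "audit"=5, "length"=6
Sum = 43, Count = 8
Average = 43/8 = 5.38
= avg=5.38, min=4, max=8


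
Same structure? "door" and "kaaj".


Pattern of "door": [0, 1, 1, 2]
Pattern of "kaaj": [0, 1, 1, 2]
Patterns match
Same pattern = Yes


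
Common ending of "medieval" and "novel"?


Word 1: "medieval"
Word 2: "novel"
Comparing from end:
  Pos -1: 'l' == 'l'
  Pos -2: 'a' != 'e' (stop)
LCS = "l" (length 1)


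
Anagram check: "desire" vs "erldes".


Word 1: "desire" → sorted: deeirs
Word 2: "erldes" → sorted: deelrs
Same letters? deeirs != deelrs
Anagram = No


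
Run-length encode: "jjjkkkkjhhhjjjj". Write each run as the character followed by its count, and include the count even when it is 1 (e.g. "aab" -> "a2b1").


String: "jjjkkkkjhhhjjjj"
Scanning for consecutive runs:
  'j' x 3
  'k' x 4
  'j' x 1
  'h' x 3
  'j' x 4
RLE = "j3k4j1h3j4"


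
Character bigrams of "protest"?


Word: "protest" (length 7)
Number of bigrams = 7 - 2 + 1 = 6
  Position 0: "pr"
  Position 1: "ro"
  Position 2: "ot"
  Position 3: "te"
  Position 4: "es"
  Position 5: "st"
Bigrams = "pr", "ro", "ot", "te", "es", "st"


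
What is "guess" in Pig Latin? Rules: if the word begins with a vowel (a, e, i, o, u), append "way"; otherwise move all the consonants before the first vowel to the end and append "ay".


Word: "guess"
Starts with consonant(s) → move to end, add 'ay'
Consonant cluster: "g"
Pig Latin = "uessgay"


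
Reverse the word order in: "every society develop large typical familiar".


Original: "every society develop large typical familiar"
Words (1..n): every | society | develop | large | typical | familiar
Reversed (n..1): familiar | typical | large | develop | society | every
Result = "familiar typical large develop society every"


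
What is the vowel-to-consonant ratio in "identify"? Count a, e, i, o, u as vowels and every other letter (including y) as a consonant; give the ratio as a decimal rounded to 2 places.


Word: "identify"
Vowels (a,e,i,o,u): 3
Consonants: 5
Ratio = 3/5
= 0.60


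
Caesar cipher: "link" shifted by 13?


Word: "link"
Shift: 13
Each letter → (letter + shift) mod 26:
  'l' (11) + 13 = 24 → 'y'
  'i' (8) + 13 = 21 → 'v'
  'n' (13) + 13 = 0 → 'a'
  'k' (10) + 13 = 23 → 'x'
Result = "yvax"


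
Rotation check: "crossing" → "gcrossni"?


Word: "crossing", Candidate: "gcrossni"
Method: check if candidate is substring of word+word
"crossingcrossing" contains "gcrossni"? No
Is rotation = No


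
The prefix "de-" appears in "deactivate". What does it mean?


Prefix: de-
As in: deactivate -> de- + activate
Meaning = remove / reverse


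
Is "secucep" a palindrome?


Word: "secucep"
Reversed: "pecuces"
Forward == Backward? secucep != pecuces
Palindrome = No


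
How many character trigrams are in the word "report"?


Word: "report" (length 6)
Number of 3-grams = length - 3 + 1 = 6 - 3 + 1
= 4


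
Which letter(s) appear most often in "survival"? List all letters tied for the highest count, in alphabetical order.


Word: "survival"
Letter counts:
  'a': 1
  'i': 1
  'l': 1
  'r': 1
  's': 1
  'u': 1
  'v': 2
Maximum count = 2
Most frequent = 'v' (2 times each)


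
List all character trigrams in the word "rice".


Word: "rice" (length 4)
Number of trigrams = 4 - 3 + 1 = 2
  Position 0: "ric"
  Position 1: "ice"
Trigrams = "ric", "ice"


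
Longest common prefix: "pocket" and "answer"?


Word 1: "pocket"
Word 2: "answer"
Comparing from start:
  Pos 0: 'p' != 'a' (stop)
LCP = "" (length 0)


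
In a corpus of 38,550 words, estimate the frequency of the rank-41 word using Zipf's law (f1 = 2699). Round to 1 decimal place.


Zipf's law: f(r) = f(1) / r
f(1) = 2699
f(41) = 2699 / 41
= 65.8 occurrences


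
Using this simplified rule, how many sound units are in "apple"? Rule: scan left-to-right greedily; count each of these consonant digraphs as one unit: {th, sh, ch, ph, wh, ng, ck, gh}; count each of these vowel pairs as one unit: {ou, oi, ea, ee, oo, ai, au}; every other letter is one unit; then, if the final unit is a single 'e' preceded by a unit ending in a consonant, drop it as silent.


Word: "apple" (5 letters)
Left-to-right scan:
  (1) 'a' (letter)
  (2) 'p' (letter)
  (3) 'p' (letter)
  (4) 'l' (letter)
  (5) 'e' (letter)
Units from scan: 5
Final unit is 'e' after a consonant -> drop as silent (-1)
Sound units = 4 units


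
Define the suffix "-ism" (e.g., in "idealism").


Suffix: -ism
As in: idealism -> ideal + -ism
Meaning = belief / practice


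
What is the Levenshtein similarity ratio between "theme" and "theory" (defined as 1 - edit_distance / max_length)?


Word 1: "theme" (length 5)
Word 2: "theory" (length 6)
One optimal edit sequence:
  1. keep 't'
  2. keep 'h'
  3. keep 'e'
  4. insert 'o'  (+1)
  5. substitute 'm' -> 'r'  (+1)
  6. substitute 'e' -> 'y'  (+1)
Edit distance = 3
Max length = max(5, 6) = 6
Similarity = 1 - 3/6
= 0.5000


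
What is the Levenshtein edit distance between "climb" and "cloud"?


Word 1: "climb" (length 5)
Word 2: "cloud" (length 5)
One optimal edit sequence (insert/delete/substitute each cost 1):
  1. keep 'c'
  2. keep 'l'
  3. substitute 'i' -> 'o'  (+1)
  4. substitute 'm' -> 'u'  (+1)
  5. substitute 'b' -> 'd'  (+1)
Total edit operations: 3
Edit distance = 3


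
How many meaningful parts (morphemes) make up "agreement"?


Word: "agreement"
Morphemes: agree | -ment
Each morpheme carries meaning
= 2 morphemes


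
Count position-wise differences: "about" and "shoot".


Comparing character by character (same length = 5):
  Pos 0: 'a' vs 's' !=
  Pos 1: 'b' vs 'h' !=
  Pos 2: 'o' vs 'o' =
  Pos 3: 'u' vs 'o' !=
  Pos 4: 't' vs 't' =
Hamming distance = 3


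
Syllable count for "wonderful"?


Word: "wonderful"
Syllable breakdown: won / der / ful
Counting: 3 parts
= 3 syllables


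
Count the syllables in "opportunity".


Word: "opportunity"
Syllable breakdown: op-por-tu-ni-ty
Counting: 5 parts
= 5 syllables


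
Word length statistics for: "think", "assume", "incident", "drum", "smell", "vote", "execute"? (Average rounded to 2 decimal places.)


Lengths: "think"=5, "assume"=6, "incident"=8, "drum"=4, "smell"=5, "vote"=4, "execute"=7
Sum = 39, Count = 7
Average = 39/7 = 5.57
= avg=5.57, min=4, max=8


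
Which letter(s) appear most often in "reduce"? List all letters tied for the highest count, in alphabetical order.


Word: "reduce"
Letter counts:
  'c': 1
  'd': 1
  'e': 2
  'r': 1
  'u': 1
Maximum count = 2
Most frequent = 'e' (2 times each)


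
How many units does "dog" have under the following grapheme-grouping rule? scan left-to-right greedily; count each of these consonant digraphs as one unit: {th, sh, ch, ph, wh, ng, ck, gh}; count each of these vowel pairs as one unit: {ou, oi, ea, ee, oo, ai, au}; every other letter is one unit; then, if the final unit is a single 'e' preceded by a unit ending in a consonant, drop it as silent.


Word: "dog" (3 letters)
Left-to-right scan:
  1. 'd' (letter)
  2. 'o' (letter)
  3. 'g' (letter)
Units from scan: 3
Sound units = 3 units


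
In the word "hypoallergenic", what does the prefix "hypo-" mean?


Prefix: hypo-
Example: hypoallergenic (hypo- + allergenic)
Meaning = under / below normal


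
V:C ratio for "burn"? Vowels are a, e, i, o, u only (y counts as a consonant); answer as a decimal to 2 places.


Word: "burn"
Vowels (a,e,i,o,u): 1
Consonants: 3
Ratio = 1/3
= 0.33


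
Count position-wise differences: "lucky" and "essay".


Comparing character by character (same length = 5):
  Pos 0: 'l' vs 'e' !=
  Pos 1: 'u' vs 's' !=
  Pos 2: 'c' vs 's' !=
  Pos 3: 'k' vs 'a' !=
  Pos 4: 'y' vs 'y' =
Hamming distance = 4


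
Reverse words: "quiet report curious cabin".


Original: "quiet report curious cabin"
Words (1..n): quiet | report | curious | cabin
Reversed (n..1): cabin | curious | report | quiet
Result = "cabin curious report quiet"


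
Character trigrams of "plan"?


Word: "plan" (length 4)
Number of trigrams = 4 - 3 + 1 = 2
  Position 0: "pla"
  Position 1: "lan"
Trigrams = "pla", "lan"


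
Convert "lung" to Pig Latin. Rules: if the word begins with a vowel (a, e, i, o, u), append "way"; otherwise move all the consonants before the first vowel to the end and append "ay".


Word: "lung"
Starts with consonant(s) → move to end, add 'ay'
Consonant cluster: "l"
Pig Latin = "unglay"


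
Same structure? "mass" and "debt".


Pattern of "mass": [0, 1, 2, 2]
Pattern of "debt": [0, 1, 2, 3]
Patterns do not match
Same pattern = No


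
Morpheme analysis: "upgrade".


Word: "upgrade"
Morphemes: up- / grade
Each morpheme carries meaning
= 2 morphemes


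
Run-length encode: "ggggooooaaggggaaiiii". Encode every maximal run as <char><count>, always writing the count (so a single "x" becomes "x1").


String: "ggggooooaaggggaaiiii"
Scanning for consecutive runs:
  'g' x 4
  'o' x 4
  'a' x 2
  'g' x 4
  'a' x 2
  'i' x 4
RLE = "g4o4a2g4a2i4"


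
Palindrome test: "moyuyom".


Word: "moyuyom"
Reversed: "moyuyom"
Forward == Backward? moyuyom == moyuyom
Palindrome = Yes


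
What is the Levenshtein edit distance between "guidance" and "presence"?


Word 1: "guidance" (length 8)
Word 2: "presence" (length 8)
One optimal edit sequence (insert/delete/substitute each cost 1):
  1. substitute 'g' -> 'p'  (+1)
  2. substitute 'u' -> 'r'  (+1)
  3. substitute 'i' -> 'e'  (+1)
  4. substitute 'd' -> 's'  (+1)
  5. substitute 'a' -> 'e'  (+1)
  6. keep 'n'
  7. keep 'c'
  8. keep 'e'
Total edit operations: 5
Edit distance = 5


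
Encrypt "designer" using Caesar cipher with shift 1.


Word: "designer"
Shift: 1
Each letter → (letter + shift) mod 26:
  'd' (3) + 1 = 4 → 'e'
  'e' (4) + 1 = 5 → 'f'
  's' (18) + 1 = 19 → 't'
  'i' (8) + 1 = 9 → 'j'
  'g' (6) + 1 = 7 → 'h'
  'n' (13) + 1 = 14 → 'o'
  'e' (4) + 1 = 5 → 'f'
  'r' (17) + 1 = 18 → 's'
Result = "eftjhofs"


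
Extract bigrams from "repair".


Word: "repair" (length 6)
Number of bigrams = 6 - 2 + 1 = 5
  Position 0: "re"
  Position 1: "ep"
  Position 2: "pa"
  Position 3: "ai"
  Position 4: "ir"
Bigrams = "re", "ep", "pa", "ai", "ir"


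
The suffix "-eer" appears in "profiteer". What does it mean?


Suffix: -eer
Example: profiteer (profit + -eer)
Meaning = one who is concerned with


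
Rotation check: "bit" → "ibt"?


Word: "bit", Candidate: "ibt"
Method: check if candidate is substring of word+word
"bitbit" contains "ibt"? No
Is rotation = No


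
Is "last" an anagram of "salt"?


Word 1: "salt" → sorted: alst
Word 2: "last" → sorted: alst
Same letters? alst == alst
Anagram = Yes


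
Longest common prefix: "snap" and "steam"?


Word 1: "snap"
Word 2: "steam"
Comparing from start:
  Pos 0: 's' == 's'
  Pos 1: 'n' != 't' (stop)
LCP = "s" (length 1)


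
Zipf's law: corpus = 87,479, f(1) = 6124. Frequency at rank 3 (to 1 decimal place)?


Zipf's law: f(r) = f(1) / r
f(1) = 6124
f(3) = 6124 / 3
= 2041.3 occurrences


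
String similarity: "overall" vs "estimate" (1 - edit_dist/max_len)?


Word 1: "overall" (length 7)
Word 2: "estimate" (length 8)
One optimal edit sequence:
  1. insert 'e'  (+1)
  2. substitute 'o' -> 's'  (+1)
  3. substitute 'v' -> 't'  (+1)
  4. substitute 'e' -> 'i'  (+1)
  5. substitute 'r' -> 'm'  (+1)
  6. keep 'a'
  7. substitute 'l' -> 't'  (+1)
  8. substitute 'l' -> 'e'  (+1)
Edit distance = 7
Max length = max(7, 8) = 8
Similarity = 1 - 7/8
= 0.1250


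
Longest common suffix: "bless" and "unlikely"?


Word 1: "bless"
Word 2: "unlikely"
Comparing from end:
  Pos -1: 's' != 'y' (stop)
LCS = "" (length 0)


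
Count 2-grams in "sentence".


Word: "sentence" (length 8)
Number of 2-grams = length - 2 + 1 = 8 - 2 + 1
= 7


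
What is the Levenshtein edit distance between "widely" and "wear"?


Word 1: "widely" (length 6)
Word 2: "wear" (length 4)
One optimal edit sequence (insert/delete/substitute each cost 1):
  1. keep 'w'
  2. delete 'i'  (+1)
  3. delete 'd'  (+1)
  4. keep 'e'
  5. substitute 'l' -> 'a'  (+1)
  6. substitute 'y' -> 'r'  (+1)
Total edit operations: 4
Edit distance = 4


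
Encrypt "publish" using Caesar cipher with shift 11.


Word: "publish"
Shift: 11
Each letter → (letter + shift) mod 26:
  'p' (15) + 11 = 0 → 'a'
  'u' (20) + 11 = 5 → 'f'
  'b' (1) + 11 = 12 → 'm'
  'l' (11) + 11 = 22 → 'w'
  'i' (8) + 11 = 19 → 't'
  's' (18) + 11 = 3 → 'd'
  'h' (7) + 11 = 18 → 's'
Result = "afmwtds"


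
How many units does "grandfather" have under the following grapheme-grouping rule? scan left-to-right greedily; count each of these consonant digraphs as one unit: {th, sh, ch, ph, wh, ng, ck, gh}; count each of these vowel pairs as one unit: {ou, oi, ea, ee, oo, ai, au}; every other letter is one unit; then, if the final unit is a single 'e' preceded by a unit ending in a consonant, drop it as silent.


Word: "grandfather" (11 letters)
Left-to-right scan:
  [1] 'g' (letter)
  [2] 'r' (letter)
  [3] 'a' (letter)
  [4] 'n' (letter)
  [5] 'd' (letter)
  [6] 'f' (letter)
  [7] 'a' (letter)
  [8] 'th' (digraph)
  [9] 'e' (letter)
  [10] 'r' (letter)
Units from scan: 10
Sound units = 10 units


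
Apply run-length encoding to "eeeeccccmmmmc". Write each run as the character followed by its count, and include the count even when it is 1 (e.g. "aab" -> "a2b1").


String: "eeeeccccmmmmc"
Scanning for consecutive runs:
  'e' x 4
  'c' x 4
  'm' x 4
  'c' x 1
RLE = "e4c4m4c1"


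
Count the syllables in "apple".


Word: "apple"
Syllable breakdown: ap · ple
Counting: 2 parts
= 2 syllables


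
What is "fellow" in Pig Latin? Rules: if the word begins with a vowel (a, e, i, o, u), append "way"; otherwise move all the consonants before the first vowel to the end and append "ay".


Word: "fellow"
Starts with consonant(s) → move to end, add 'ay'
Consonant cluster: "f"
Pig Latin = "ellowfay"


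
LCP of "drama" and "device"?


Word 1: "drama"
Word 2: "device"
Comparing from start:
  Pos 0: 'd' == 'd'
  Pos 1: 'r' != 'e' (stop)
LCP = "d" (length 1)


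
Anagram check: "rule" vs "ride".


Word 1: "rule" → sorted: elru
Word 2: "ride" → sorted: deir
Same letters? elru != deir
Anagram = No


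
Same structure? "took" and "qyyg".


Pattern of "took": [0, 1, 1, 2]
Pattern of "qyyg": [0, 1, 1, 2]
Patterns match
Same pattern = Yes


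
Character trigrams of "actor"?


Word: "actor" (length 5)
Number of trigrams = 5 - 3 + 1 = 3
  Position 0: "act"
  Position 1: "cto"
  Position 2: "tor"
Trigrams = "act", "cto", "tor"


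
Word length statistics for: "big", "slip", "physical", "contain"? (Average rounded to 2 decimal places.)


Lengths: "big"=3, "slip"=4, "physical"=8, "contain"=7
Sum = 22, Count = 4
Average = 22/4 = 5.50
= avg=5.50, min=3, max=8


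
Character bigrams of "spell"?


Word: "spell" (length 5)
Number of bigrams = 5 - 2 + 1 = 4
  Position 0: "sp"
  Position 1: "pe"
  Position 2: "el"
  Position 3: "ll"
Bigrams = "sp", "pe", "el", "ll"


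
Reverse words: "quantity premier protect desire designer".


Original: "quantity premier protect desire designer"
Words (1..n): quantity | premier | protect | desire | designer
Reversed (n..1): designer | desire | protect | premier | quantity
Result = "designer desire protect premier quantity"


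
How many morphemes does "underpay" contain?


Word: "underpay"
Morphemes: under- | pay
Each morpheme carries meaning
= 2 morphemes


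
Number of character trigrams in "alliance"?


Word: "alliance" (length 8)
Number of 3-grams = length - 3 + 1 = 8 - 3 + 1
= 6


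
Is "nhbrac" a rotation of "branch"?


Word: "branch", Candidate: "nhbrac"
Method: check if candidate is substring of word+word
"branchbranch" contains "nhbrac"? No
Is rotation = No


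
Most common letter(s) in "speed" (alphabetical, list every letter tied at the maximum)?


Word: "speed"
Letter counts:
  'd': 1
  'e': 2
  'p': 1
  's': 1
Maximum count = 2
Most frequent = 'e' (2 times each)


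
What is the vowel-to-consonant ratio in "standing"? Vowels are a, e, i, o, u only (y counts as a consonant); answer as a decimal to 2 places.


Word: "standing"
Vowels (a,e,i,o,u): 2
Consonants: 6
Ratio = 2/6
= 0.33


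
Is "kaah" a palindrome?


Word: "kaah"
Reversed: "haak"
Forward == Backward? kaah != haak
Palindrome = No


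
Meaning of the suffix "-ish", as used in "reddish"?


Suffix: -ish
As in: reddish -> red + -ish, with a spelling change
Meaning = somewhat / having the qualities of


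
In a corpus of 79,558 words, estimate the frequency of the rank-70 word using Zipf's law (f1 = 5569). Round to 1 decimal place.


Zipf's law: f(r) = f(1) / r
f(1) = 5569
f(70) = 5569 / 70
= 79.6 occurrences


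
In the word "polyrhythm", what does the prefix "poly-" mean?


Prefix: poly-
Example: polyrhythm (poly- + rhythm)
Meaning = many


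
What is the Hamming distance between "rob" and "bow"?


Comparing character by character (same length = 3):
  Pos 0: 'r' vs 'b' !=
  Pos 1: 'o' vs 'o' =
  Pos 2: 'b' vs 'w' !=
Hamming distance = 2


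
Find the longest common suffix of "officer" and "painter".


Word 1: "officer"
Word 2: "painter"
Comparing from end:
  Pos -1: 'r' == 'r'
  Pos -2: 'e' == 'e'
  Pos -3: 'c' != 't' (stop)
LCS = "er" (length 2)


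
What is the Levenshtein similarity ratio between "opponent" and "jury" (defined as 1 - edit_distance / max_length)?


Word 1: "opponent" (length 8)
Word 2: "jury" (length 4)
One optimal edit sequence:
  1. delete 'o'  (+1)
  2. delete 'p'  (+1)
  3. delete 'p'  (+1)
  4. delete 'o'  (+1)
  5. substitute 'n' -> 'j'  (+1)
  6. substitute 'e' -> 'u'  (+1)
  7. substitute 'n' -> 'r'  (+1)
  8. substitute 't' -> 'y'  (+1)
Edit distance = 8
Max length = max(8, 4) = 8
Similarity = 1 - 8/8
= 0.0000


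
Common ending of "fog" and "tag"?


Word 1: "fog"
Word 2: "tag"
Comparing from end:
  Pos -1: 'g' == 'g'
  Pos -2: 'o' != 'a' (stop)
LCS = "g" (length 1)


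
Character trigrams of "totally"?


Word: "totally" (length 7)
Number of trigrams = 7 - 3 + 1 = 5
  Position 0: "tot"
  Position 1: "ota"
  Position 2: "tal"
  Position 3: "all"
  Position 4: "lly"
Trigrams = "tot", "ota", "tal", "all", "lly"


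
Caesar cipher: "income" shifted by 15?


Word: "income"
Shift: 15
Each letter → (letter + shift) mod 26:
  'i' (8) + 15 = 23 → 'x'
  'n' (13) + 15 = 2 → 'c'
  'c' (2) + 15 = 17 → 'r'
  'o' (14) + 15 = 3 → 'd'
  'm' (12) + 15 = 1 → 'b'
  'e' (4) + 15 = 19 → 't'
Result = "xcrdbt"


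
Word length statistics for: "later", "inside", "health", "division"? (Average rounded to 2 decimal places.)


Lengths: "later"=5, "inside"=6, "health"=6, "division"=8
Sum = 25, Count = 4
Average = 25/4 = 6.25
= avg=6.25, min=5, max=8


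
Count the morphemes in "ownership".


Word: "ownership"
Morphemes: own + -er + -ship
Each morpheme carries meaning
= 3 morphemes


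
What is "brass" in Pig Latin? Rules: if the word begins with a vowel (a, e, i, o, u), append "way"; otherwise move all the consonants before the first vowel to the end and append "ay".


Word: "brass"
Starts with consonant(s) → move to end, add 'ay'
Consonant cluster: "br"
Pig Latin = "assbray"


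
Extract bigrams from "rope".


Word: "rope" (length 4)
Number of bigrams = 4 - 2 + 1 = 3
  Position 0: "ro"
  Position 1: "op"
  Position 2: "pe"
Bigrams = "ro", "op", "pe"


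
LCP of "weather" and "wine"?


Word 1: "weather"
Word 2: "wine"
Comparing from start:
  Pos 0: 'w' == 'w'
  Pos 1: 'e' != 'i' (stop)
LCP = "w" (length 1)


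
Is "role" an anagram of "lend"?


Word 1: "lend" → sorted: deln
Word 2: "role" → sorted: elor
Same letters? deln != elor
Anagram = No


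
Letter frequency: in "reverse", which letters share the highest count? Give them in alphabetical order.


Word: "reverse"
Letter counts:
  'e': 3
  'r': 2
  's': 1
  'v': 1
Maximum count = 3
Most frequent = 'e' (3 times each)


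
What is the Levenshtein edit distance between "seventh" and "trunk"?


Word 1: "seventh" (length 7)
Word 2: "trunk" (length 5)
One optimal edit sequence (insert/delete/substitute each cost 1):
  1. delete 's'  (+1)
  2. substitute 'e' -> 't'  (+1)
  3. substitute 'v' -> 'r'  (+1)
  4. substitute 'e' -> 'u'  (+1)
  5. keep 'n'
  6. delete 't'  (+1)
  7. substitute 'h' -> 'k'  (+1)
Total edit operations: 6
Edit distance = 6


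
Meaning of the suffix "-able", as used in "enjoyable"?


Suffix: -able
Example: enjoyable (enjoy + -able)
Meaning = capable of


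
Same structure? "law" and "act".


Pattern of "law": [0, 1, 2]
Pattern of "act": [0, 1, 2]
Patterns match
Same pattern = Yes


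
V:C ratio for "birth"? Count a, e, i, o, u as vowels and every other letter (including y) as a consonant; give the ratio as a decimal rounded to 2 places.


Word: "birth"
Vowels (a,e,i,o,u): 1
Consonants: 4
Ratio = 1/4
= 0.25


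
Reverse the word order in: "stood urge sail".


Original: "stood urge sail"
Words (1..n): stood | urge | sail
Reversed (n..1): sail | urge | stood
Result = "sail urge stood"


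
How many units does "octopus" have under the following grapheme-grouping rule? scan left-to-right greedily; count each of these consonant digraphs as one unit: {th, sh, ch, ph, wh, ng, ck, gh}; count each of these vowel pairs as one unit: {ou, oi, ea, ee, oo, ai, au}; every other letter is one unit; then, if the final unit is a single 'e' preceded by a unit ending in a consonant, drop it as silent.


Word: "octopus" (7 letters)
Left-to-right scan:
  (1) 'o' (letter)
  (2) 'c' (letter)
  (3) 't' (letter)
  (4) 'o' (letter)
  (5) 'p' (letter)
  (6) 'u' (letter)
  (7) 's' (letter)
Units from scan: 7
Sound units = 7 units


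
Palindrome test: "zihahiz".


Word: "zihahiz"
Reversed: "zihahiz"
Forward == Backward? zihahiz == zihahiz
Palindrome = Yes


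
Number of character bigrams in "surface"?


Word: "surface" (length 7)
Number of 2-grams = length - 2 + 1 = 7 - 2 + 1
= 6


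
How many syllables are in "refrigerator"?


Word: "refrigerator"
Syllable breakdown: re · frig · er · a · tor
Counting: 5 parts
= 5 syllables


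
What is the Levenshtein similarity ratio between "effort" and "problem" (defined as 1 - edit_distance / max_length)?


Word 1: "effort" (length 6)
Word 2: "problem" (length 7)
One optimal edit sequence:
  1. insert 'p'  (+1)
  2. substitute 'e' -> 'r'  (+1)
  3. substitute 'f' -> 'o'  (+1)
  4. substitute 'f' -> 'b'  (+1)
  5. substitute 'o' -> 'l'  (+1)
  6. substitute 'r' -> 'e'  (+1)
  7. substitute 't' -> 'm'  (+1)
Edit distance = 7
Max length = max(6, 7) = 7
Similarity = 1 - 7/7
= 0.0000


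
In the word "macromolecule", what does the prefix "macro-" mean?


Prefix: macro-
Example: macromolecule = macro- + molecule
Meaning = large


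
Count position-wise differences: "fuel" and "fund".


Comparing character by character (same length = 4):
  Pos 0: 'f' vs 'f' =
  Pos 1: 'u' vs 'u' =
  Pos 2: 'e' vs 'n' !=
  Pos 3: 'l' vs 'd' !=
Hamming distance = 2


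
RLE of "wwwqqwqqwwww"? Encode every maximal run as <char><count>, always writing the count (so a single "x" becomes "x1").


String: "wwwqqwqqwwww"
Scanning for consecutive runs:
  'w' x 3
  'q' x 2
  'w' x 1
  'q' x 2
  'w' x 4
RLE = "w3q2w1q2w4"


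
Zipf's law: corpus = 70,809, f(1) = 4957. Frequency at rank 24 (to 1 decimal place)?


Zipf's law: f(r) = f(1) / r
f(1) = 4957
f(24) = 4957 / 24
= 206.5 occurrences


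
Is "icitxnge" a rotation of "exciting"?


Word: "exciting", Candidate: "icitxnge"
Method: check if candidate is substring of word+word
"excitingexciting" contains "icitxnge"? No
Is rotation = No


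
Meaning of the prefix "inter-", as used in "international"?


Prefix: inter-
As in: international -> inter- + national
Meaning = between


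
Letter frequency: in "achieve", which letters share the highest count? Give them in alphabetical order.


Word: "achieve"
Letter counts:
  'a': 1
  'c': 1
  'e': 2
  'h': 1
  'i': 1
  'v': 1
Maximum count = 2
Most frequent = 'e' (2 times each)


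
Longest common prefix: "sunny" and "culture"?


Word 1: "sunny"
Word 2: "culture"
Comparing from start:
  Pos 0: 's' != 'c' (stop)
LCP = "" (length 0)


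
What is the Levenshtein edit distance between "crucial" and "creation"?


Word 1: "crucial" (length 7)
Word 2: "creation" (length 8)
One optimal edit sequence (insert/delete/substitute each cost 1):
  1. keep 'c'
  2. keep 'r'
  3. insert 'e'  (+1)
  4. substitute 'u' -> 'a'  (+1)
  5. substitute 'c' -> 't'  (+1)
  6. keep 'i'
  7. substitute 'a' -> 'o'  (+1)
  8. substitute 'l' -> 'n'  (+1)
Total edit operations: 5
Edit distance = 5


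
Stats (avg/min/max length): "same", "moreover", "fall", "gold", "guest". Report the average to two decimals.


Lengths: "same"=4, "moreover"=8, "fall"=4, "gold"=4, "guest"=5
Sum = 25, Count = 5
Average = 25/5 = 5.00
= avg=5.00, min=4, max=8


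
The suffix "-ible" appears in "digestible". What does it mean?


Suffix: -ible
Example: digestible = digest + -ible
Meaning = capable of


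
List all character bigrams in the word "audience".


Word: "audience" (length 8)
Number of bigrams = 8 - 2 + 1 = 7
  Position 0: "au"
  Position 1: "ud"
  Position 2: "di"
  Position 3: "ie"
  Position 4: "en"
  Position 5: "nc"
  Position 6: "ce"
Bigrams = "au", "ud", "di", "ie", "en", "nc", "ce"


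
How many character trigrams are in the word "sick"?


Word: "sick" (length 4)
Number of 3-grams = length - 3 + 1 = 4 - 3 + 1
= 2


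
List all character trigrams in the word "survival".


Word: "survival" (length 8)
Number of trigrams = 8 - 3 + 1 = 6
  Position 0: "sur"
  Position 1: "urv"
  Position 2: "rvi"
  Position 3: "viv"
  Position 4: "iva"
  Position 5: "val"
Trigrams = "sur", "urv", "rvi", "viv", "iva", "val"


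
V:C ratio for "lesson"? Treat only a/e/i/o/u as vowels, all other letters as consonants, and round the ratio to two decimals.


Word: "lesson"
Vowels (a,e,i,o,u): 2
Consonants: 4
Ratio = 2/4
= 0.50


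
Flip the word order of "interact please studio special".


Original: "interact please studio special"
Words (1..n): interact | please | studio | special
Reversed (n..1): special | studio | please | interact
Result = "special studio please interact"


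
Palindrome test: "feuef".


Word: "feuef"
Reversed: "feuef"
Forward == Backward? feuef == feuef
Palindrome = Yes


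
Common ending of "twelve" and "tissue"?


Word 1: "twelve"
Word 2: "tissue"
Comparing from end:
  Pos -1: 'e' == 'e'
  Pos -2: 'v' != 'u' (stop)
LCS = "e" (length 1)
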